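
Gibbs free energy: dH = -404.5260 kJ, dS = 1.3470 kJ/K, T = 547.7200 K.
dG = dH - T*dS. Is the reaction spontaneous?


T*dS = 547.7200 * 1.3470 = 737.7788 kJ
dG = -404.5260 - 737.7788 = -1142.3048 kJ (spontaneous)

dG = -1142.3048 kJ, spontaneous


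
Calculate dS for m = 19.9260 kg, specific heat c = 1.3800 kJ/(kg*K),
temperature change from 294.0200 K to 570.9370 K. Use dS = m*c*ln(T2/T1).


T2/T1 = 1.9418
ln(T2/T1) = 0.6636
dS = 19.9260 * 1.3800 * 0.6636 = 18.2484 kJ/K

18.2484 kJ/K


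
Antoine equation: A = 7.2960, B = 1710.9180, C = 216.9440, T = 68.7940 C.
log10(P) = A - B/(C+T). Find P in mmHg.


C+T = 285.7380
B/(C+T) = 5.9877
log10(P) = 7.2960 - 5.9877 = 1.3083
P = 10^1.3083 = 20.3369 mmHg

20.3369 mmHg


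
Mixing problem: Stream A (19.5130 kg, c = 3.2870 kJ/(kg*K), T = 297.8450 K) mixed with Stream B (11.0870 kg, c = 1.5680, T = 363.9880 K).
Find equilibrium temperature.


num = 25431.2681
den = 81.5236
Tf = 311.9496 K

311.9496 K


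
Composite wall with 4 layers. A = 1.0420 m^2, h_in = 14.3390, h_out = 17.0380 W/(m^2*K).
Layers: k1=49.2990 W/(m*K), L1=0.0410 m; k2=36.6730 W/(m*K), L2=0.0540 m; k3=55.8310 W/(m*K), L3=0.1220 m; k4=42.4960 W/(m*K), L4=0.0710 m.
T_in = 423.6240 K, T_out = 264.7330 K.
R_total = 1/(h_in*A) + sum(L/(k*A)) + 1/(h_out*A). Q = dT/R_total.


R_conv_in = 1/(14.3390*1.0420) = 0.0669
R_1 = 0.0410/(49.2990*1.0420) = 0.0008
R_2 = 0.0540/(36.6730*1.0420) = 0.0014
R_3 = 0.1220/(55.8310*1.0420) = 0.0021
R_4 = 0.0710/(42.4960*1.0420) = 0.0016
R_conv_out = 1/(17.0380*1.0420) = 0.0563
R_total = 0.1292 K/W
Q = 158.8910 / 0.1292 = 1230.1185 W

R_total = 0.1292 K/W, Q = 1230.1185 W


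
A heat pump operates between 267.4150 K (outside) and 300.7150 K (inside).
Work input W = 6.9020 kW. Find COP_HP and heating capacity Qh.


COP = 300.7150 / 33.3000 = 9.0305
Qh = 9.0305 * 6.9020 = 62.3284 kW

COP = 9.0305, Qh = 62.3284 kW


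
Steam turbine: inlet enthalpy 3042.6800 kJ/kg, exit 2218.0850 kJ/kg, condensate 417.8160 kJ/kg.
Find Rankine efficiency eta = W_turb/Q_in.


W = 824.5950 kJ/kg
Q_in = 2624.8640 kJ/kg
eta = 0.3141 = 31.4148%

eta = 31.4148%


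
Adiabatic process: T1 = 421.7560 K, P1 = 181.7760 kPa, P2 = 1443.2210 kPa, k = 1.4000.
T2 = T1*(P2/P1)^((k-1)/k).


(k-1)/k = 0.2857
(P2/P1)^exp = 1.8075
T2 = 421.7560 * 1.8075 = 762.3351 K

762.3351 K


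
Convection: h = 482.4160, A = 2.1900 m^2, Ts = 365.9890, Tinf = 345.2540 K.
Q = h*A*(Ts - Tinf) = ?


dT = 20.7350 K
Q = 482.4160 * 2.1900 * 20.7350 = 21906.3417 W

21906.3417 W


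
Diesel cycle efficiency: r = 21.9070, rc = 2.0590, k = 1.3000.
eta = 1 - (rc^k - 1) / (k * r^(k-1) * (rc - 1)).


r^(k-1) = 2.5245
rc^k = 2.5571
eta = 0.5520 = 55.1966%

55.1966%


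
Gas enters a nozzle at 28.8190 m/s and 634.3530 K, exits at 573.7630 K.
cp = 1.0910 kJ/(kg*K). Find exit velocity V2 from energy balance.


dT = 60.5900 K
2*cp*1000*dT = 132207.3800
V1^2 = 830.5348
V2 = sqrt(133037.9148) = 364.7436 m/s

364.7436 m/s


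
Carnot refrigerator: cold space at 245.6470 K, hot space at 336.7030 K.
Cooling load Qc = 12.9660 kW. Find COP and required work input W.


COP = 245.6470 / 91.0560 = 2.6978
W = 12.9660 / 2.6978 = 4.8062 kW

COP = 2.6978, W = 4.8062 kW


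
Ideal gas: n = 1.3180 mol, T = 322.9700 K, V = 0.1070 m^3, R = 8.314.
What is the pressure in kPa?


P = nRT/V = 1.3180 * 8.314 * 322.9700 / 0.1070
= 3539.0575 / 0.1070 = 33075.3034 Pa = 33.0753 kPa

33.0753 kPa


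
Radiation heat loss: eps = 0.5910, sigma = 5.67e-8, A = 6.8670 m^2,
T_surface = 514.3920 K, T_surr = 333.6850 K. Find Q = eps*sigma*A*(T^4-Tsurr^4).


T^4 = 7.0013e+10
Tsurr^4 = 1.2398e+10
Q = 0.5910 * 5.67e-8 * 6.8670 * 5.7615e+10 = 13257.8146 W

13257.8146 W


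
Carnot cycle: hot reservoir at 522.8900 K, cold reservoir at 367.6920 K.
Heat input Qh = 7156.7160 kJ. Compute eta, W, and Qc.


eta = 1 - 367.6920/522.8900 = 0.2968
W = 0.2968 * 7156.7160 = 2124.1715 kJ
Qc = 7156.7160 - 2124.1715 = 5032.5445 kJ

eta = 29.6808%, W = 2124.1715 kJ, Qc = 5032.5445 kJ


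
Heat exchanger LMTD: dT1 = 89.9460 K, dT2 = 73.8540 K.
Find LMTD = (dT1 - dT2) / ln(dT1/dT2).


dT1/dT2 = 1.2179
ln(dT1/dT2) = 0.1971
LMTD = 16.0920 / 0.1971 = 81.6358 K

81.6358 K


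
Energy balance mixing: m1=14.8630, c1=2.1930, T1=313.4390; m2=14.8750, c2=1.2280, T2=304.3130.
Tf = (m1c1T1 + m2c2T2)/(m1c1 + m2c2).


num = 15775.1394
den = 50.8611
Tf = 310.1614 K

310.1614 K


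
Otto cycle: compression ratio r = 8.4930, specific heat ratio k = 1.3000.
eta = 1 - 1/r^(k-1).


r^(k-1) = 1.8998
eta = 1 - 1/1.8998 = 0.4736 = 47.3641%

47.3641%


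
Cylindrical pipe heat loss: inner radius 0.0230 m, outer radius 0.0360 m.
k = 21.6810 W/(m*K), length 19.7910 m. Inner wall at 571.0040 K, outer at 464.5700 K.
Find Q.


dT = 106.4340 K
ln(ro/ri) = 0.4480
Q = 2*pi*21.6810*19.7910*106.4340 / 0.4480 = 640479.6290 W

640479.6290 W


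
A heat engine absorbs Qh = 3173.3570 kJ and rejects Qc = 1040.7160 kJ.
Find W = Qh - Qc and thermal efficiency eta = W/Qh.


W = 3173.3570 - 1040.7160 = 2132.6410 kJ
eta = 2132.6410 / 3173.3570 = 0.6720 = 67.2046%

W = 2132.6410 kJ, eta = 67.2046%


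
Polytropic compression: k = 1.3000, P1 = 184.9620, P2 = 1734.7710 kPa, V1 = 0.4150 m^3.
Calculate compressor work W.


(k-1)/k = 0.2308
(P2/P1)^exp = 1.6763
W = 4.3333 * 184.9620 * 0.4150 * (1.6763 - 1) = 224.9439 kJ

224.9439 kJ


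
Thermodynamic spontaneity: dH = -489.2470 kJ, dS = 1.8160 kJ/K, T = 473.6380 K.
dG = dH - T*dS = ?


T*dS = 473.6380 * 1.8160 = 860.1266 kJ
dG = -489.2470 - 860.1266 = -1349.3736 kJ (spontaneous)

dG = -1349.3736 kJ, spontaneous


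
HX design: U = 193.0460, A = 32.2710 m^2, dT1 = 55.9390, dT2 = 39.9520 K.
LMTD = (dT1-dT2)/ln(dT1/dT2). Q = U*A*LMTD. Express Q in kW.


LMTD = 47.4979 K
Q = 193.0460 * 32.2710 * 47.4979 = 295902.0188 W = 295.9020 kW

295.9020 kW


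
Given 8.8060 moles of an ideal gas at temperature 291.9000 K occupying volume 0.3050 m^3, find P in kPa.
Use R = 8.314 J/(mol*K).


P = nRT/V = 8.8060 * 8.314 * 291.9000 / 0.3050
= 21370.8992 / 0.3050 = 70068.5220 Pa = 70.0685 kPa

70.0685 kPa


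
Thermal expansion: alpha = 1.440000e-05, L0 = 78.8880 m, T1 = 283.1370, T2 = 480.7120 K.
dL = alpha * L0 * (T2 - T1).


dT = 197.5750 K
dL = 1.440000e-05 * 78.8880 * 197.5750 = 0.224443 m
L_final = 79.112443 m

dL = 0.224443 m


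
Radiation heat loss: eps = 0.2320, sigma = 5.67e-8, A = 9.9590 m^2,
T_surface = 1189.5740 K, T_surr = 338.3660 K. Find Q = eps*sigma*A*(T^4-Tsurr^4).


T^4 = 2.0025e+12
Tsurr^4 = 1.3108e+10
Q = 0.2320 * 5.67e-8 * 9.9590 * 1.9894e+12 = 260615.5708 W

260615.5708 W


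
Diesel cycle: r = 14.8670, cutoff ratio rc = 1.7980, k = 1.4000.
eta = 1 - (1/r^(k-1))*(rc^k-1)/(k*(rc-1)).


r^(k-1) = 2.9437
rc^k = 2.2736
eta = 0.6127 = 61.2744%

61.2744%


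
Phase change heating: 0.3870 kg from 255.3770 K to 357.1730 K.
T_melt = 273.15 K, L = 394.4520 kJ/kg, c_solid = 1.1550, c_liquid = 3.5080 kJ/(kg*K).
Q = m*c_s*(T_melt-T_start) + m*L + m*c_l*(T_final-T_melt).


Q1 (sensible, solid) = 0.3870 * 1.1550 * 17.7730 = 7.9443 kJ
Q2 (latent) = 0.3870 * 394.4520 = 152.6529 kJ
Q3 (sensible, liquid) = 0.3870 * 3.5080 * 84.0230 = 114.0693 kJ
Q_total = 274.6665 kJ

274.6665 kJ


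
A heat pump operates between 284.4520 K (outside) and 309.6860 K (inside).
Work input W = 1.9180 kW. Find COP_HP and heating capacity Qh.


COP = 309.6860 / 25.2340 = 12.2726
Qh = 12.2726 * 1.9180 = 23.5388 kW

COP = 12.2726, Qh = 23.5388 kW


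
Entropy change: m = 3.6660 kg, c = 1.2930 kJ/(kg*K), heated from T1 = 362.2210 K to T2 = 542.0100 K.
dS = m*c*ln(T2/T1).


T2/T1 = 1.4964
ln(T2/T1) = 0.4030
dS = 3.6660 * 1.2930 * 0.4030 = 1.9104 kJ/K

1.9104 kJ/K


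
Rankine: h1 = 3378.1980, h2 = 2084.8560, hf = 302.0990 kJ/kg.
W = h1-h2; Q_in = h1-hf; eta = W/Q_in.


W = 1293.3420 kJ/kg
Q_in = 3076.0990 kJ/kg
eta = 0.4204 = 42.0449%

eta = 42.0449%


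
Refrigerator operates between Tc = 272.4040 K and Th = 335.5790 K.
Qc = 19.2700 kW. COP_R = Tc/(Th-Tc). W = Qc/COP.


COP = 272.4040 / 63.1750 = 4.3119
W = 19.2700 / 4.3119 = 4.4690 kW

COP = 4.3119, W = 4.4690 kW


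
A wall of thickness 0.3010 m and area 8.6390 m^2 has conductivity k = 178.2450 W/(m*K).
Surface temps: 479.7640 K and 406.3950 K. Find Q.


dT = 73.3690 K
Q = 178.2450 * 8.6390 * 73.3690 / 0.3010 = 375341.8017 W

375341.8017 W


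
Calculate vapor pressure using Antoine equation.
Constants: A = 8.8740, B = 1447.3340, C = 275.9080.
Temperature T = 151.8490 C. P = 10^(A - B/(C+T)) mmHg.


C+T = 427.7570
B/(C+T) = 3.3835
log10(P) = 8.8740 - 3.3835 = 5.4905
P = 10^5.4905 = 309355.2386 mmHg

309355.2386 mmHg


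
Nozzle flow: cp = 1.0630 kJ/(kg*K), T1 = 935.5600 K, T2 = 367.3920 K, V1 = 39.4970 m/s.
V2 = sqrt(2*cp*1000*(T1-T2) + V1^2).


dT = 568.1680 K
2*cp*1000*dT = 1207925.1680
V1^2 = 1560.0130
V2 = sqrt(1209485.1810) = 1099.7660 m/s

1099.7660 m/s


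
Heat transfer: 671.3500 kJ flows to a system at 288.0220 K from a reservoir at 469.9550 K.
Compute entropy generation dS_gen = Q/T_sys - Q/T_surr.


dS_sys = 671.3500/288.0220 = 2.3309 kJ/K
dS_surr = -671.3500/469.9550 = -1.4285 kJ/K
dS_gen = 2.3309 - 1.4285 = 0.9024 kJ/K (irreversible)

dS_gen = 0.9024 kJ/K, irreversible


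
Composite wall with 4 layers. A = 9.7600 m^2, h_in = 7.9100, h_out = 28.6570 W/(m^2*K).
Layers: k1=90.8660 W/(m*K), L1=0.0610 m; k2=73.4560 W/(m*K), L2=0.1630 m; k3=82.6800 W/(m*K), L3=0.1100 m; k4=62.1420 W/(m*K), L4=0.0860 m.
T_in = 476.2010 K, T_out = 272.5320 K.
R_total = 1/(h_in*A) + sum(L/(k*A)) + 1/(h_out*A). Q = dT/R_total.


R_conv_in = 1/(7.9100*9.7600) = 0.0130
R_1 = 0.0610/(90.8660*9.7600) = 6.8783e-05
R_2 = 0.1630/(73.4560*9.7600) = 0.0002
R_3 = 0.1100/(82.6800*9.7600) = 0.0001
R_4 = 0.0860/(62.1420*9.7600) = 0.0001
R_conv_out = 1/(28.6570*9.7600) = 0.0036
R_total = 0.0171 K/W
Q = 203.6690 / 0.0171 = 11908.5820 W

R_total = 0.0171 K/W, Q = 11908.5820 W


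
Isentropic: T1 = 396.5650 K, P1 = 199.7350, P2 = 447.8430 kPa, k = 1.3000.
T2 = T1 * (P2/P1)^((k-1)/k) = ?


(k-1)/k = 0.2308
(P2/P1)^exp = 1.2048
T2 = 396.5650 * 1.2048 = 477.7917 K

477.7917 K


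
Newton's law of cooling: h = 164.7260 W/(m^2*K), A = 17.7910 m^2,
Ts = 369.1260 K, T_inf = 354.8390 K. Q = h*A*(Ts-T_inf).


dT = 14.2870 K
Q = 164.7260 * 17.7910 * 14.2870 = 41870.0575 W

41870.0575 W


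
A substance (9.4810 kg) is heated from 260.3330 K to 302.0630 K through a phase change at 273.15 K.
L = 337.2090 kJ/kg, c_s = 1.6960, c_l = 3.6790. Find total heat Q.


Q1 (sensible, solid) = 9.4810 * 1.6960 * 12.8170 = 206.0945 kJ
Q2 (latent) = 9.4810 * 337.2090 = 3197.0785 kJ
Q3 (sensible, liquid) = 9.4810 * 3.6790 * 28.9130 = 1008.5028 kJ
Q_total = 4411.6758 kJ

4411.6758 kJ


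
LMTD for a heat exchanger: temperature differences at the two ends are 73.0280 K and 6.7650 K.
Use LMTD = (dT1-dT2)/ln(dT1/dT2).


dT1/dT2 = 10.7950
ln(dT1/dT2) = 2.3791
LMTD = 66.2630 / 2.3791 = 27.8524 K

27.8524 K


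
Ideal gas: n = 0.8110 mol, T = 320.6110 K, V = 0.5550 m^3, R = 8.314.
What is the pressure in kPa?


P = nRT/V = 0.8110 * 8.314 * 320.6110 / 0.5550
= 2161.7690 / 0.5550 = 3895.0794 Pa = 3.8951 kPa

3.8951 kPa


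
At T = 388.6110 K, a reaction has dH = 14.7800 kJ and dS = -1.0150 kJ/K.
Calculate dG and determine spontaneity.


T*dS = 388.6110 * -1.0150 = -394.4402 kJ
dG = 14.7800 + 394.4402 = 409.2202 kJ (non-spontaneous)

dG = 409.2202 kJ, non-spontaneous


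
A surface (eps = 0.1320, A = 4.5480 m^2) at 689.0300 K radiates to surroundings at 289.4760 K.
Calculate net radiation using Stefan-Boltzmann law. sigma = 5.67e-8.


T^4 = 2.2540e+11
Tsurr^4 = 7.0218e+09
Q = 0.1320 * 5.67e-8 * 4.5480 * 2.1838e+11 = 7433.3612 W

7433.3612 W


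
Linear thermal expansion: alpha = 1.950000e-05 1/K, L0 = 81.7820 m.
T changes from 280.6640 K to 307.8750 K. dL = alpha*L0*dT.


dT = 27.2110 K
dL = 1.950000e-05 * 81.7820 * 27.2110 = 0.043395 m
L_final = 81.825395 m

dL = 0.043395 m


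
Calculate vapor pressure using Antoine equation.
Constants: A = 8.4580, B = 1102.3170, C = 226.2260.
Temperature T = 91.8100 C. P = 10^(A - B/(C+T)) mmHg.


C+T = 318.0360
B/(C+T) = 3.4660
log10(P) = 8.4580 - 3.4660 = 4.9920
P = 10^4.9920 = 98171.7920 mmHg

98171.7920 mmHg


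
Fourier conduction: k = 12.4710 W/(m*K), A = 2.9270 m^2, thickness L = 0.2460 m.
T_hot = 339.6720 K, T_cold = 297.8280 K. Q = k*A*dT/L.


dT = 41.8440 K
Q = 12.4710 * 2.9270 * 41.8440 / 0.2460 = 6209.0061 W

6209.0061 W


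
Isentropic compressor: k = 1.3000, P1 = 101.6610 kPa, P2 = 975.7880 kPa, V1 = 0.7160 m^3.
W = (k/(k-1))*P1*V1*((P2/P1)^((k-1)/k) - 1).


(k-1)/k = 0.2308
(P2/P1)^exp = 1.6852
W = 4.3333 * 101.6610 * 0.7160 * (1.6852 - 1) = 216.1386 kJ

216.1386 kJ


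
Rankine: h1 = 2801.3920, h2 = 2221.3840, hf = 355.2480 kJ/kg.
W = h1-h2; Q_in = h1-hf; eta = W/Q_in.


W = 580.0080 kJ/kg
Q_in = 2446.1440 kJ/kg
eta = 0.2371 = 23.7111%

eta = 23.7111%


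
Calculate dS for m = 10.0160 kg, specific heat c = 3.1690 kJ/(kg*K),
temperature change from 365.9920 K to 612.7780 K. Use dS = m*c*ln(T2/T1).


T2/T1 = 1.6743
ln(T2/T1) = 0.5154
dS = 10.0160 * 3.1690 * 0.5154 = 16.3589 kJ/K

16.3589 kJ/K


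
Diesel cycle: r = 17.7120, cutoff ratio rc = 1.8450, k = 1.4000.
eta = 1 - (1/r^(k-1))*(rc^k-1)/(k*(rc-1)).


r^(k-1) = 3.1572
rc^k = 2.3572
eta = 0.6366 = 63.6630%

63.6630%


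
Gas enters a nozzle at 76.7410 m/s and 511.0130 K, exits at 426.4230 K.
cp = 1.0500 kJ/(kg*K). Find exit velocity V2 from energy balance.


dT = 84.5900 K
2*cp*1000*dT = 177639.0000
V1^2 = 5889.1811
V2 = sqrt(183528.1811) = 428.4019 m/s

428.4019 m/s


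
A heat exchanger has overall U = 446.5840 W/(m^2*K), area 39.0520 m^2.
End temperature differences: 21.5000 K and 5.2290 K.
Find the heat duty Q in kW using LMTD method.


LMTD = 11.5084 K
Q = 446.5840 * 39.0520 * 11.5084 = 200707.0408 W = 200.7070 kW

200.7070 kW


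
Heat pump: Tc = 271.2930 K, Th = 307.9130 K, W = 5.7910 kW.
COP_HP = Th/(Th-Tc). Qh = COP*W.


COP = 307.9130 / 36.6200 = 8.4083
Qh = 8.4083 * 5.7910 = 48.6926 kW

COP = 8.4083, Qh = 48.6926 kW


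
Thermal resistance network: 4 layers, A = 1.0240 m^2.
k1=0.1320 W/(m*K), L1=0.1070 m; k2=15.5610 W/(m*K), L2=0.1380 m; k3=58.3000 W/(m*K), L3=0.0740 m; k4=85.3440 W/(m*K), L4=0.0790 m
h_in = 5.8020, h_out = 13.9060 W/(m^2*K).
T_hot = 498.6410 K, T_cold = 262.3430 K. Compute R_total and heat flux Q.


R_conv_in = 1/(5.8020*1.0240) = 0.1683
R_1 = 0.1070/(0.1320*1.0240) = 0.7916
R_2 = 0.1380/(15.5610*1.0240) = 0.0087
R_3 = 0.0740/(58.3000*1.0240) = 0.0012
R_4 = 0.0790/(85.3440*1.0240) = 0.0009
R_conv_out = 1/(13.9060*1.0240) = 0.0702
R_total = 1.0410 K/W
Q = 236.2980 / 1.0410 = 227.0018 W

R_total = 1.0410 K/W, Q = 227.0018 W


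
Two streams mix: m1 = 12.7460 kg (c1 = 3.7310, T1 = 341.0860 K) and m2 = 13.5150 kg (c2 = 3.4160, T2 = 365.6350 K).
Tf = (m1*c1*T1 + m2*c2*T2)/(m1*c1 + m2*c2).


num = 33100.8147
den = 93.7226
Tf = 353.1787 K

353.1787 K


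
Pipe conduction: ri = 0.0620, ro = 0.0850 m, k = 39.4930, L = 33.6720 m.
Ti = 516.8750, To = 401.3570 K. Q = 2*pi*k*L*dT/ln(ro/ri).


dT = 115.5180 K
ln(ro/ri) = 0.3155
Q = 2*pi*39.4930*33.6720*115.5180 / 0.3155 = 3059116.2470 W

3059116.2470 W


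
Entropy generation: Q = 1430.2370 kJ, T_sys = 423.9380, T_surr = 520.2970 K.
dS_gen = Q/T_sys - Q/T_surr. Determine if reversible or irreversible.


dS_sys = 1430.2370/423.9380 = 3.3737 kJ/K
dS_surr = -1430.2370/520.2970 = -2.7489 kJ/K
dS_gen = 3.3737 - 2.7489 = 0.6248 kJ/K (irreversible)

dS_gen = 0.6248 kJ/K, irreversible


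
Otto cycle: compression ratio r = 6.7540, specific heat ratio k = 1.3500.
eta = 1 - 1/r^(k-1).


r^(k-1) = 1.9514
eta = 1 - 1/1.9514 = 0.4875 = 48.7547%

48.7547%


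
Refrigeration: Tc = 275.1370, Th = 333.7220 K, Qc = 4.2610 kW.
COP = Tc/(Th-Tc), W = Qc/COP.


COP = 275.1370 / 58.5850 = 4.6964
W = 4.2610 / 4.6964 = 0.9073 kW

COP = 4.6964, W = 0.9073 kW


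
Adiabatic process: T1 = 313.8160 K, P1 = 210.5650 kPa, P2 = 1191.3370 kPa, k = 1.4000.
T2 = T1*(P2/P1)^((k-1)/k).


(k-1)/k = 0.2857
(P2/P1)^exp = 1.6408
T2 = 313.8160 * 1.6408 = 514.8936 K

514.8936 K


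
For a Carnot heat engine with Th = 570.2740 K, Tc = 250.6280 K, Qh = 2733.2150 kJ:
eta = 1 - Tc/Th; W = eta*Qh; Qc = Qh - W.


eta = 1 - 250.6280/570.2740 = 0.5605
W = 0.5605 * 2733.2150 = 1532.0026 kJ
Qc = 2733.2150 - 1532.0026 = 1201.2124 kJ

eta = 56.0513%, W = 1532.0026 kJ, Qc = 1201.2124 kJ


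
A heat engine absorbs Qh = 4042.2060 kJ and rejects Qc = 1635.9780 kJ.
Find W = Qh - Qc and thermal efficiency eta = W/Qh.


W = 4042.2060 - 1635.9780 = 2406.2280 kJ
eta = 2406.2280 / 4042.2060 = 0.5953 = 59.5276%

W = 2406.2280 kJ, eta = 59.5276%


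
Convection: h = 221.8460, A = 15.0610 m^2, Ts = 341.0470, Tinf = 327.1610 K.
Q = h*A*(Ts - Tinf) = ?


dT = 13.8860 K
Q = 221.8460 * 15.0610 * 13.8860 = 46396.2171 W

46396.2171 W


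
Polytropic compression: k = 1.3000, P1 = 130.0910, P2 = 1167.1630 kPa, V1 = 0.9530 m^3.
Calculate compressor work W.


(k-1)/k = 0.2308
(P2/P1)^exp = 1.6592
W = 4.3333 * 130.0910 * 0.9530 * (1.6592 - 1) = 354.1388 kJ

354.1388 kJ


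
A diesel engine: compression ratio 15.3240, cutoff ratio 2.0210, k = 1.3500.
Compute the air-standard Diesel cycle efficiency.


r^(k-1) = 2.5994
rc^k = 2.5853
eta = 0.5575 = 55.7536%

55.7536%


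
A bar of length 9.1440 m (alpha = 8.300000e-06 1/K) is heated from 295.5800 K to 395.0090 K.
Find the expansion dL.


dT = 99.4290 K
dL = 8.300000e-06 * 9.1440 * 99.4290 = 0.007546 m
L_final = 9.151546 m

dL = 0.007546 m


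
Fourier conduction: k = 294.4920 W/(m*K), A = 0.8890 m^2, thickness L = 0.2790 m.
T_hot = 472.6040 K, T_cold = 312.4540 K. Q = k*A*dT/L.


dT = 160.1500 K
Q = 294.4920 * 0.8890 * 160.1500 / 0.2790 = 150278.8982 W

150278.8982 W


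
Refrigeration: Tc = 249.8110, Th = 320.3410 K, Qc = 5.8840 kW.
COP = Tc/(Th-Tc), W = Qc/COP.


COP = 249.8110 / 70.5300 = 3.5419
W = 5.8840 / 3.5419 = 1.6612 kW

COP = 3.5419, W = 1.6612 kW


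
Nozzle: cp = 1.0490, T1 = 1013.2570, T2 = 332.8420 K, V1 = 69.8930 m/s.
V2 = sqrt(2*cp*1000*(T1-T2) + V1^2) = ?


dT = 680.4150 K
2*cp*1000*dT = 1427510.6700
V1^2 = 4885.0314
V2 = sqrt(1432395.7014) = 1196.8273 m/s

1196.8273 m/s


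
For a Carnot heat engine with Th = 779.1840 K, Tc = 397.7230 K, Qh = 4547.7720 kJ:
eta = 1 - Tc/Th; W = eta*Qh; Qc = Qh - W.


eta = 1 - 397.7230/779.1840 = 0.4896
W = 0.4896 * 4547.7720 = 2226.4287 kJ
Qc = 4547.7720 - 2226.4287 = 2321.3433 kJ

eta = 48.9565%, W = 2226.4287 kJ, Qc = 2321.3433 kJ


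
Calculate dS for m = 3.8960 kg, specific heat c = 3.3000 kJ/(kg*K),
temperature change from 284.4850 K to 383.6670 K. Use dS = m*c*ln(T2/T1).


T2/T1 = 1.3486
ln(T2/T1) = 0.2991
dS = 3.8960 * 3.3000 * 0.2991 = 3.8454 kJ/K

3.8454 kJ/K


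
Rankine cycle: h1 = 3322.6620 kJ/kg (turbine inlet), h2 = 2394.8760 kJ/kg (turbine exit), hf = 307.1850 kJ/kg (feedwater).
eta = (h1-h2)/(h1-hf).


W = 927.7860 kJ/kg
Q_in = 3015.4770 kJ/kg
eta = 0.3077 = 30.7675%

eta = 30.7675%


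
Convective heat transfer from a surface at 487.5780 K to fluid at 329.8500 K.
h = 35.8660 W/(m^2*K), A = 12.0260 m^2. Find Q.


dT = 157.7280 K
Q = 35.8660 * 12.0260 * 157.7280 = 68031.9533 W

68031.9533 W


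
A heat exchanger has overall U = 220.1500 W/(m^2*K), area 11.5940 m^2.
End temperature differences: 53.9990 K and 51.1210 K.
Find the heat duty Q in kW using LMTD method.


LMTD = 52.5469 K
Q = 220.1500 * 11.5940 * 52.5469 = 134121.6217 W = 134.1216 kW

134.1216 kW


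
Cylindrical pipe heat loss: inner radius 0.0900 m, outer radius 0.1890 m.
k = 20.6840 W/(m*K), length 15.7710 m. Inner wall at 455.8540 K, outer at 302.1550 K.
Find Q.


dT = 153.6990 K
ln(ro/ri) = 0.7419
Q = 2*pi*20.6840*15.7710*153.6990 / 0.7419 = 424597.5068 W

424597.5068 W


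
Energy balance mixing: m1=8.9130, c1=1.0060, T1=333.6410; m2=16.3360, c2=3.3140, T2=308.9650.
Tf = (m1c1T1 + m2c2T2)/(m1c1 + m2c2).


num = 19718.1786
den = 63.1040
Tf = 312.4712 K

312.4712 K


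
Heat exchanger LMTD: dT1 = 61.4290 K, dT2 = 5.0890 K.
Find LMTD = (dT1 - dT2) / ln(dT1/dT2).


dT1/dT2 = 12.0709
ln(dT1/dT2) = 2.4908
LMTD = 56.3400 / 2.4908 = 22.6192 K

22.6192 K


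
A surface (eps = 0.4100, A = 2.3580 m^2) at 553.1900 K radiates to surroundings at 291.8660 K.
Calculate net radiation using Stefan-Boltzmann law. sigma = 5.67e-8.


T^4 = 9.3648e+10
Tsurr^4 = 7.2566e+09
Q = 0.4100 * 5.67e-8 * 2.3580 * 8.6391e+10 = 4735.6526 W

4735.6526 W


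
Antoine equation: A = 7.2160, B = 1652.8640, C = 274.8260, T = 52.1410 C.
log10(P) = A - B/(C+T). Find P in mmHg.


C+T = 326.9670
B/(C+T) = 5.0551
log10(P) = 7.2160 - 5.0551 = 2.1609
P = 10^2.1609 = 144.8304 mmHg

144.8304 mmHg


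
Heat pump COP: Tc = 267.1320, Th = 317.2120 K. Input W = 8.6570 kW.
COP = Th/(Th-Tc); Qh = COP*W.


COP = 317.2120 / 50.0800 = 6.3341
Qh = 6.3341 * 8.6570 = 54.8344 kW

COP = 6.3341, Qh = 54.8344 kW


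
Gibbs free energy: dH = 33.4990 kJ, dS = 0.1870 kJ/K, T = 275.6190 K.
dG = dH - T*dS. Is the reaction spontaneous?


T*dS = 275.6190 * 0.1870 = 51.5408 kJ
dG = 33.4990 - 51.5408 = -18.0418 kJ (spontaneous)

dG = -18.0418 kJ, spontaneous


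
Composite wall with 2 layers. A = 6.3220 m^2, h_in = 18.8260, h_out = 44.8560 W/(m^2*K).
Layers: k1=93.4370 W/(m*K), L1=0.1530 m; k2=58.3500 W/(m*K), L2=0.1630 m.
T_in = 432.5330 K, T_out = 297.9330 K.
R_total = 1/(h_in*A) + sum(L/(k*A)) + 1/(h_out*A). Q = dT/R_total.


R_conv_in = 1/(18.8260*6.3220) = 0.0084
R_1 = 0.1530/(93.4370*6.3220) = 0.0003
R_2 = 0.1630/(58.3500*6.3220) = 0.0004
R_conv_out = 1/(44.8560*6.3220) = 0.0035
R_total = 0.0126 K/W
Q = 134.6000 / 0.0126 = 10657.7415 W

R_total = 0.0126 K/W, Q = 10657.7415 W


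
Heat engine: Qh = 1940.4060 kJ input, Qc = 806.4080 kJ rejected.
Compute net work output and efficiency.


W = 1940.4060 - 806.4080 = 1133.9980 kJ
eta = 1133.9980 / 1940.4060 = 0.5844 = 58.4413%

W = 1133.9980 kJ, eta = 58.4413%


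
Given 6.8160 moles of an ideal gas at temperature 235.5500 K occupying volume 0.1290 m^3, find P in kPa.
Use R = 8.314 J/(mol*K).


P = nRT/V = 6.8160 * 8.314 * 235.5500 / 0.1290
= 13348.2002 / 0.1290 = 103474.4199 Pa = 103.4744 kPa

103.4744 kPa


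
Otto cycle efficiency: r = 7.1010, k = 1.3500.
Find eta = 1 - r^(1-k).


r^(k-1) = 1.9859
eta = 1 - 1/1.9859 = 0.4965 = 49.6455%

49.6455%


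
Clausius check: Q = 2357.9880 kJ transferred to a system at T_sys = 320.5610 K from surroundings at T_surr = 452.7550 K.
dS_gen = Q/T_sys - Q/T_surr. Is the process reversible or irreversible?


dS_sys = 2357.9880/320.5610 = 7.3558 kJ/K
dS_surr = -2357.9880/452.7550 = -5.2081 kJ/K
dS_gen = 7.3558 - 5.2081 = 2.1477 kJ/K (irreversible)

dS_gen = 2.1477 kJ/K, irreversible


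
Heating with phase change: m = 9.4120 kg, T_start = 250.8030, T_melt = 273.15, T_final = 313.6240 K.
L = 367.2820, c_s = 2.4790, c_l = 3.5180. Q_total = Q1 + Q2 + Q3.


Q1 (sensible, solid) = 9.4120 * 2.4790 * 22.3470 = 521.4080 kJ
Q2 (latent) = 9.4120 * 367.2820 = 3456.8582 kJ
Q3 (sensible, liquid) = 9.4120 * 3.5180 * 40.4740 = 1340.1515 kJ
Q_total = 5318.4176 kJ

5318.4176 kJ


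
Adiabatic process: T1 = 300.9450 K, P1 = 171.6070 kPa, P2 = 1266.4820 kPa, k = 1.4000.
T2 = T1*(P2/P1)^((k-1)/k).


(k-1)/k = 0.2857
(P2/P1)^exp = 1.7702
T2 = 300.9450 * 1.7702 = 532.7279 K

532.7279 K


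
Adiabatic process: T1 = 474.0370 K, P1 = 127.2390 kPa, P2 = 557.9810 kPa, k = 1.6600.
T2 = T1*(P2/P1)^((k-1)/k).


(k-1)/k = 0.3976
(P2/P1)^exp = 1.7999
T2 = 474.0370 * 1.7999 = 853.2276 K

853.2276 K


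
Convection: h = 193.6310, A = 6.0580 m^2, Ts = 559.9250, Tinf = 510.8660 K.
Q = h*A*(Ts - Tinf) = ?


dT = 49.0590 K
Q = 193.6310 * 6.0580 * 49.0590 = 57547.0213 W

57547.0213 W


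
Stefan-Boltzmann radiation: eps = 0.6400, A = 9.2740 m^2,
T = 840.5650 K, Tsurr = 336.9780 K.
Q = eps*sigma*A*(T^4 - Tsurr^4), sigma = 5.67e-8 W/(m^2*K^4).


T^4 = 4.9921e+11
Tsurr^4 = 1.2895e+10
Q = 0.6400 * 5.67e-8 * 9.2740 * 4.8632e+11 = 163662.8753 W

163662.8753 W


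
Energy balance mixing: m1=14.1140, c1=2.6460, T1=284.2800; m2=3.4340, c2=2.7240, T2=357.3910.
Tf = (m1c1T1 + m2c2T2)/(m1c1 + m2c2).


num = 13959.7323
den = 46.6999
Tf = 298.9245 K

298.9245 K


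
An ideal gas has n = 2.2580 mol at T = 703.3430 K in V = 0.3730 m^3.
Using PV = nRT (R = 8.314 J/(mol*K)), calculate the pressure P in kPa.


P = nRT/V = 2.2580 * 8.314 * 703.3430 / 0.3730
= 13203.8666 / 0.3730 = 35399.1061 Pa = 35.3991 kPa

35.3991 kPa


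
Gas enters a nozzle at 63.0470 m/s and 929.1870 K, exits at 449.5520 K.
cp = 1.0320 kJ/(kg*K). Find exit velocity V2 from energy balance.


dT = 479.6350 K
2*cp*1000*dT = 989966.6400
V1^2 = 3974.9242
V2 = sqrt(993941.5642) = 996.9662 m/s

996.9662 m/s


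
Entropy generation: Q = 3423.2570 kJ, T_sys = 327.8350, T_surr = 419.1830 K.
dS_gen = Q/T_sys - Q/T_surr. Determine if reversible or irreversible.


dS_sys = 3423.2570/327.8350 = 10.4420 kJ/K
dS_surr = -3423.2570/419.1830 = -8.1665 kJ/K
dS_gen = 10.4420 - 8.1665 = 2.2755 kJ/K (irreversible)

dS_gen = 2.2755 kJ/K, irreversible


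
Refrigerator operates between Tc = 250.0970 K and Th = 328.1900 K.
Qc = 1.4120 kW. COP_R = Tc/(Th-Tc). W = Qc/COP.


COP = 250.0970 / 78.0930 = 3.2026
W = 1.4120 / 3.2026 = 0.4409 kW

COP = 3.2026, W = 0.4409 kW


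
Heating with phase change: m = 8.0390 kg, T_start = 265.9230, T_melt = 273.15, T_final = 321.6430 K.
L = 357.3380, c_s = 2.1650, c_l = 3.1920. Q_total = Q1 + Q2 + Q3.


Q1 (sensible, solid) = 8.0390 * 2.1650 * 7.2270 = 125.7819 kJ
Q2 (latent) = 8.0390 * 357.3380 = 2872.6402 kJ
Q3 (sensible, liquid) = 8.0390 * 3.1920 * 48.4930 = 1244.3540 kJ
Q_total = 4242.7761 kJ

4242.7761 kJ


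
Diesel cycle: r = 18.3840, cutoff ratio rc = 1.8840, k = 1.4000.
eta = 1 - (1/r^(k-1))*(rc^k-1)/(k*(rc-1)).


r^(k-1) = 3.2046
rc^k = 2.4272
eta = 0.6401 = 64.0133%

64.0133%


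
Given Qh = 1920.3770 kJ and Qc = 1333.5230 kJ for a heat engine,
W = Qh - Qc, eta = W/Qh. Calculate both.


W = 1920.3770 - 1333.5230 = 586.8540 kJ
eta = 586.8540 / 1920.3770 = 0.3056 = 30.5593%

W = 586.8540 kJ, eta = 30.5593%


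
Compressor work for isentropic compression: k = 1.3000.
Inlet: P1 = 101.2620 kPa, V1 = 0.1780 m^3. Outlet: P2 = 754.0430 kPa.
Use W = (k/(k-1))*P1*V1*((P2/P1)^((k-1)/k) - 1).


(k-1)/k = 0.2308
(P2/P1)^exp = 1.5893
W = 4.3333 * 101.2620 * 0.1780 * (1.5893 - 1) = 46.0321 kJ

46.0321 kJ


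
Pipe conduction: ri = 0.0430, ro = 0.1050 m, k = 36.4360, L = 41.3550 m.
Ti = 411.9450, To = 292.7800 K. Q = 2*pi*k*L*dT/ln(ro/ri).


dT = 119.1650 K
ln(ro/ri) = 0.8928
Q = 2*pi*36.4360*41.3550*119.1650 / 0.8928 = 1263724.6786 W

1263724.6786 W


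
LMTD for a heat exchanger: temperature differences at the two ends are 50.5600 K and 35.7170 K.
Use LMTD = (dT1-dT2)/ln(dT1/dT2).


dT1/dT2 = 1.4156
ln(dT1/dT2) = 0.3475
LMTD = 14.8430 / 0.3475 = 42.7095 K

42.7095 K


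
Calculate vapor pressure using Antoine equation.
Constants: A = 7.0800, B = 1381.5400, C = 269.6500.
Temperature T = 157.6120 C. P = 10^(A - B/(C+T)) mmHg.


C+T = 427.2620
B/(C+T) = 3.2335
log10(P) = 7.0800 - 3.2335 = 3.8465
P = 10^3.8465 = 7023.0754 mmHg

7023.0754 mmHg


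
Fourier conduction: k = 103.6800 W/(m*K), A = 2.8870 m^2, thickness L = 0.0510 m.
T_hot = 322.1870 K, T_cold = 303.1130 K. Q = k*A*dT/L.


dT = 19.0740 K
Q = 103.6800 * 2.8870 * 19.0740 / 0.0510 = 111947.2358 W

111947.2358 W


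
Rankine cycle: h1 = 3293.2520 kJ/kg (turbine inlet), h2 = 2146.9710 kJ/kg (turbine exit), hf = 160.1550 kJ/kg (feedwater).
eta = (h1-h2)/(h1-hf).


W = 1146.2810 kJ/kg
Q_in = 3133.0970 kJ/kg
eta = 0.3659 = 36.5862%

eta = 36.5862%


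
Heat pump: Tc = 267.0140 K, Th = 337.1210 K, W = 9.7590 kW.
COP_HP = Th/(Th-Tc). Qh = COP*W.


COP = 337.1210 / 70.1070 = 4.8087
Qh = 4.8087 * 9.7590 = 46.9278 kW

COP = 4.8087, Qh = 46.9278 kW


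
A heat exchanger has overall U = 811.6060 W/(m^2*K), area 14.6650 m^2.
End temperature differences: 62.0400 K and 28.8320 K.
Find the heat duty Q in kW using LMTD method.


LMTD = 43.3359 K
Q = 811.6060 * 14.6650 * 43.3359 = 515792.3771 W = 515.7924 kW

515.7924 kW


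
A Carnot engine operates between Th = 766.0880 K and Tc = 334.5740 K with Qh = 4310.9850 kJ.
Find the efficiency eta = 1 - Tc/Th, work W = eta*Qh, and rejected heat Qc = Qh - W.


eta = 1 - 334.5740/766.0880 = 0.5633
W = 0.5633 * 4310.9850 = 2428.2463 kJ
Qc = 4310.9850 - 2428.2463 = 1882.7387 kJ

eta = 56.3269%, W = 2428.2463 kJ, Qc = 1882.7387 kJ


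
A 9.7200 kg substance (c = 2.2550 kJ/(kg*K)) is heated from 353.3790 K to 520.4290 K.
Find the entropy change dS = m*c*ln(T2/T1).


T2/T1 = 1.4727
ln(T2/T1) = 0.3871
dS = 9.7200 * 2.2550 * 0.3871 = 8.4850 kJ/K

8.4850 kJ/K


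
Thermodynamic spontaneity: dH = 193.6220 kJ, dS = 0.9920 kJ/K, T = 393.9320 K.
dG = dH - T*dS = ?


T*dS = 393.9320 * 0.9920 = 390.7805 kJ
dG = 193.6220 - 390.7805 = -197.1585 kJ (spontaneous)

dG = -197.1585 kJ, spontaneous


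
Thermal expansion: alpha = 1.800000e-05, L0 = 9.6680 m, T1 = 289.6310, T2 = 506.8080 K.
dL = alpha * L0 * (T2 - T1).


dT = 217.1770 K
dL = 1.800000e-05 * 9.6680 * 217.1770 = 0.037794 m
L_final = 9.705794 m

dL = 0.037794 m


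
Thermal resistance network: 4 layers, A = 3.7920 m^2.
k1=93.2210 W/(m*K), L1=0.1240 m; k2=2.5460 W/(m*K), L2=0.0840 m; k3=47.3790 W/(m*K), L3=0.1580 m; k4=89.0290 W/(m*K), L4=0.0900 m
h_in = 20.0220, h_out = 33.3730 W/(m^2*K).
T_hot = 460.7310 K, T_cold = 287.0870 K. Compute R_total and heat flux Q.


R_conv_in = 1/(20.0220*3.7920) = 0.0132
R_1 = 0.1240/(93.2210*3.7920) = 0.0004
R_2 = 0.0840/(2.5460*3.7920) = 0.0087
R_3 = 0.1580/(47.3790*3.7920) = 0.0009
R_4 = 0.0900/(89.0290*3.7920) = 0.0003
R_conv_out = 1/(33.3730*3.7920) = 0.0079
R_total = 0.0313 K/W
Q = 173.6440 / 0.0313 = 5552.9425 W

R_total = 0.0313 K/W, Q = 5552.9425 W


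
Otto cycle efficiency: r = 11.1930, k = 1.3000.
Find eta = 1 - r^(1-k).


r^(k-1) = 2.0639
eta = 1 - 1/2.0639 = 0.5155 = 51.5475%

51.5475%


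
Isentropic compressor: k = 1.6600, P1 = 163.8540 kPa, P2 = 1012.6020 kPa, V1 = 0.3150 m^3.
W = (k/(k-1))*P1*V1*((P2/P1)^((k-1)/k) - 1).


(k-1)/k = 0.3976
(P2/P1)^exp = 2.0629
W = 2.5152 * 163.8540 * 0.3150 * (2.0629 - 1) = 137.9878 kJ

137.9878 kJ


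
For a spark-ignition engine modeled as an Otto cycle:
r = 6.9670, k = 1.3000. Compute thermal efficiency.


r^(k-1) = 1.7903
eta = 1 - 1/1.7903 = 0.4414 = 44.1419%

44.1419%


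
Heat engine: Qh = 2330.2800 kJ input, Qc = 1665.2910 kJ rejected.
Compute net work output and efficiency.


W = 2330.2800 - 1665.2910 = 664.9890 kJ
eta = 664.9890 / 2330.2800 = 0.2854 = 28.5369%

W = 664.9890 kJ, eta = 28.5369%


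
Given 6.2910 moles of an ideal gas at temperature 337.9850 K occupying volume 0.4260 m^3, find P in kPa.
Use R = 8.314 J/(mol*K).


P = nRT/V = 6.2910 * 8.314 * 337.9850 / 0.4260
= 17677.7559 / 0.4260 = 41497.0795 Pa = 41.4971 kPa

41.4971 kPa


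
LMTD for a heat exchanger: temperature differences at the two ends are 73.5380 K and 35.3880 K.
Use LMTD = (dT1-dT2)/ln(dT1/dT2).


dT1/dT2 = 2.0780
ln(dT1/dT2) = 0.7314
LMTD = 38.1500 / 0.7314 = 52.1581 K

52.1581 K


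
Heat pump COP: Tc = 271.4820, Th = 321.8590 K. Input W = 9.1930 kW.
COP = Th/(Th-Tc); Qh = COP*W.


COP = 321.8590 / 50.3770 = 6.3890
Qh = 6.3890 * 9.1930 = 58.7341 kW

COP = 6.3890, Qh = 58.7341 kW


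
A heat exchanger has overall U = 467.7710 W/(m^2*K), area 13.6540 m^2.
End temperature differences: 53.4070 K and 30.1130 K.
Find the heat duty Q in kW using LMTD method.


LMTD = 40.6538 K
Q = 467.7710 * 13.6540 * 40.6538 = 259653.4654 W = 259.6535 kW

259.6535 kW


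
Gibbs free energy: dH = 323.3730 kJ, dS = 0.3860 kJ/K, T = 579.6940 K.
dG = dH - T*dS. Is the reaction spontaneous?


T*dS = 579.6940 * 0.3860 = 223.7619 kJ
dG = 323.3730 - 223.7619 = 99.6111 kJ (non-spontaneous)

dG = 99.6111 kJ, non-spontaneous


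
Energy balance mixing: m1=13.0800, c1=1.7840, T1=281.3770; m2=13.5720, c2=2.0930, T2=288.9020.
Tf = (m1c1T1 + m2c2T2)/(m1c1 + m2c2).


num = 14772.4603
den = 51.7409
Tf = 285.5083 K

285.5083 K


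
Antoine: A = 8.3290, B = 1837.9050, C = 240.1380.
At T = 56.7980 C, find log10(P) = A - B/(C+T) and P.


C+T = 296.9360
B/(C+T) = 6.1896
log10(P) = 8.3290 - 6.1896 = 2.1394
P = 10^2.1394 = 137.8586 mmHg

137.8586 mmHg


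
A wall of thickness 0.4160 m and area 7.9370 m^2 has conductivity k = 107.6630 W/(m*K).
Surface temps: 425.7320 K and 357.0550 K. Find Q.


dT = 68.6770 K
Q = 107.6630 * 7.9370 * 68.6770 / 0.4160 = 141072.0062 W

141072.0062 W


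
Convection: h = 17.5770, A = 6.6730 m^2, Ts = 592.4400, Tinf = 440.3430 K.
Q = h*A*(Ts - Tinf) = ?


dT = 152.0970 K
Q = 17.5770 * 6.6730 * 152.0970 = 17839.6581 W

17839.6581 W


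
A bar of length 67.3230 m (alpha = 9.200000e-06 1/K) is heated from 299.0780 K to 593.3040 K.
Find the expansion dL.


dT = 294.2260 K
dL = 9.200000e-06 * 67.3230 * 294.2260 = 0.182235 m
L_final = 67.505235 m

dL = 0.182235 m


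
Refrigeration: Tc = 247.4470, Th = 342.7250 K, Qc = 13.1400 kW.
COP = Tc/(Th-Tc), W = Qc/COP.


COP = 247.4470 / 95.2780 = 2.5971
W = 13.1400 / 2.5971 = 5.0595 kW

COP = 2.5971, W = 5.0595 kW


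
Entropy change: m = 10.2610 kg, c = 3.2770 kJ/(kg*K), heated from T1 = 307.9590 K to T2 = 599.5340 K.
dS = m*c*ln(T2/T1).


T2/T1 = 1.9468
ln(T2/T1) = 0.6662
dS = 10.2610 * 3.2770 * 0.6662 = 22.4007 kJ/K

22.4007 kJ/K


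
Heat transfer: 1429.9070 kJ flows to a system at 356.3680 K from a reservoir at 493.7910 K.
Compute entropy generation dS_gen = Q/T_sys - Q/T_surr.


dS_sys = 1429.9070/356.3680 = 4.0124 kJ/K
dS_surr = -1429.9070/493.7910 = -2.8958 kJ/K
dS_gen = 4.0124 - 2.8958 = 1.1167 kJ/K (irreversible)

dS_gen = 1.1167 kJ/K, irreversible


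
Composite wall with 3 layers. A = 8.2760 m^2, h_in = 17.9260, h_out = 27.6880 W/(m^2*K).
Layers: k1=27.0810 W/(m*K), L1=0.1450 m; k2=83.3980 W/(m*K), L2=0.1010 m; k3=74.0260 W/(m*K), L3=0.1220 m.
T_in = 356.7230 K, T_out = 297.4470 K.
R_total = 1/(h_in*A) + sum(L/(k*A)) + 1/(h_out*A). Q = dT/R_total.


R_conv_in = 1/(17.9260*8.2760) = 0.0067
R_1 = 0.1450/(27.0810*8.2760) = 0.0006
R_2 = 0.1010/(83.3980*8.2760) = 0.0001
R_3 = 0.1220/(74.0260*8.2760) = 0.0002
R_conv_out = 1/(27.6880*8.2760) = 0.0044
R_total = 0.0121 K/W
Q = 59.2760 / 0.0121 = 4900.0438 W

R_total = 0.0121 K/W, Q = 4900.0438 W


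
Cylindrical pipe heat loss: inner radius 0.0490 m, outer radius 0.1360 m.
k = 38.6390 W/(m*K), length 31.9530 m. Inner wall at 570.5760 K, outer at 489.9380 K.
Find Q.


dT = 80.6380 K
ln(ro/ri) = 1.0208
Q = 2*pi*38.6390*31.9530*80.6380 / 1.0208 = 612776.0141 W

612776.0141 W


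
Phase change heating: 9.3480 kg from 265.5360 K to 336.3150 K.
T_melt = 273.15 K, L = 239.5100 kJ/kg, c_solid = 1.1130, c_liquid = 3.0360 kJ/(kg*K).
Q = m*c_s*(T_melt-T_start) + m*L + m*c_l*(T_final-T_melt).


Q1 (sensible, solid) = 9.3480 * 1.1130 * 7.6140 = 79.2185 kJ
Q2 (latent) = 9.3480 * 239.5100 = 2238.9395 kJ
Q3 (sensible, liquid) = 9.3480 * 3.0360 * 63.1650 = 1792.6561 kJ
Q_total = 4110.8141 kJ

4110.8141 kJ


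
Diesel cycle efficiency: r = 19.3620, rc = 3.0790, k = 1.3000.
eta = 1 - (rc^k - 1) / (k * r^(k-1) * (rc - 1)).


r^(k-1) = 2.4327
rc^k = 4.3145
eta = 0.4959 = 49.5875%

49.5875%


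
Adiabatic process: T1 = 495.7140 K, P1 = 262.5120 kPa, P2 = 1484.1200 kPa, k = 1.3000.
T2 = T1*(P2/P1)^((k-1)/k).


(k-1)/k = 0.2308
(P2/P1)^exp = 1.4915
T2 = 495.7140 * 1.4915 = 739.3387 K

739.3387 K


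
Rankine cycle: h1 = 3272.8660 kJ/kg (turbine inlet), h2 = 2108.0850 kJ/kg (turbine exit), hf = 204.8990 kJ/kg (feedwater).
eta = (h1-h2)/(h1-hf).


W = 1164.7810 kJ/kg
Q_in = 3067.9670 kJ/kg
eta = 0.3797 = 37.9659%

eta = 37.9659%


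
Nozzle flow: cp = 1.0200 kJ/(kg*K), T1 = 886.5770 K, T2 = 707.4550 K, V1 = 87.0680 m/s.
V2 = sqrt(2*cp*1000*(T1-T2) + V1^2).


dT = 179.1220 K
2*cp*1000*dT = 365408.8800
V1^2 = 7580.8366
V2 = sqrt(372989.7166) = 610.7288 m/s

610.7288 m/s


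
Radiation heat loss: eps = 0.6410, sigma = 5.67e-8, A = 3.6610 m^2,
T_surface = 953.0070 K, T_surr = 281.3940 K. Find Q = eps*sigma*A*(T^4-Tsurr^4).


T^4 = 8.2487e+11
Tsurr^4 = 6.2699e+09
Q = 0.6410 * 5.67e-8 * 3.6610 * 8.1860e+11 = 108920.9612 W

108920.9612 W


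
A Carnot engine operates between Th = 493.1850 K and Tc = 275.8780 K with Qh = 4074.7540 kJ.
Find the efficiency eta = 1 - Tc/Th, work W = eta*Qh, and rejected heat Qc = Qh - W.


eta = 1 - 275.8780/493.1850 = 0.4406
W = 0.4406 * 4074.7540 = 1795.4167 kJ
Qc = 4074.7540 - 1795.4167 = 2279.3373 kJ

eta = 44.0620%, W = 1795.4167 kJ, Qc = 2279.3373 kJ


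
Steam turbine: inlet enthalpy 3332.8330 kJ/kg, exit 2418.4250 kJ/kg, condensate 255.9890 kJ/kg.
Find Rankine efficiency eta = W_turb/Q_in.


W = 914.4080 kJ/kg
Q_in = 3076.8440 kJ/kg
eta = 0.2972 = 29.7190%

eta = 29.7190%


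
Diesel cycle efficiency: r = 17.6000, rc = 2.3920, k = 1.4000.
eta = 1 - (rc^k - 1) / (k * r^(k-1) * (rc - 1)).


r^(k-1) = 3.1492
rc^k = 3.3905
eta = 0.6105 = 61.0490%

61.0490%


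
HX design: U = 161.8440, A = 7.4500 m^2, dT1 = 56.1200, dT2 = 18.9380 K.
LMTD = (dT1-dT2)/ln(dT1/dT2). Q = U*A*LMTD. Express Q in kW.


LMTD = 34.2274 K
Q = 161.8440 * 7.4500 * 34.2274 = 41269.3036 W = 41.2693 kW

41.2693 kW


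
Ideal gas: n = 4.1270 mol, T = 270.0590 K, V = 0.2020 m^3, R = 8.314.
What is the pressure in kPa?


P = nRT/V = 4.1270 * 8.314 * 270.0590 / 0.2020
= 9266.2315 / 0.2020 = 45872.4330 Pa = 45.8724 kPa

45.8724 kPa


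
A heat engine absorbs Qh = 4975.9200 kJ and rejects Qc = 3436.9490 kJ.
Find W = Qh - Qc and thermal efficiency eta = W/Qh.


W = 4975.9200 - 3436.9490 = 1538.9710 kJ
eta = 1538.9710 / 4975.9200 = 0.3093 = 30.9284%

W = 1538.9710 kJ, eta = 30.9284%


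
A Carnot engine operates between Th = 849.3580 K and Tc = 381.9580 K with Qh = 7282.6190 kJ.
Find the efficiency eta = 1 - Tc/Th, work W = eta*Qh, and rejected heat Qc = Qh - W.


eta = 1 - 381.9580/849.3580 = 0.5503
W = 0.5503 * 7282.6190 = 4007.6106 kJ
Qc = 7282.6190 - 4007.6106 = 3275.0084 kJ

eta = 55.0298%, W = 4007.6106 kJ, Qc = 3275.0084 kJ


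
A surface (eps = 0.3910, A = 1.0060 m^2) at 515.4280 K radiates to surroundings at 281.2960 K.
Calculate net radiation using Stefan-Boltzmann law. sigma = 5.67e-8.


T^4 = 7.0578e+10
Tsurr^4 = 6.2612e+09
Q = 0.3910 * 5.67e-8 * 1.0060 * 6.4317e+10 = 1434.4503 W

1434.4503 W


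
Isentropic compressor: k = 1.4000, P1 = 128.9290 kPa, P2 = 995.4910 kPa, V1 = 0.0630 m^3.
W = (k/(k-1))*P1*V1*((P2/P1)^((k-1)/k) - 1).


(k-1)/k = 0.2857
(P2/P1)^exp = 1.7932
W = 3.5000 * 128.9290 * 0.0630 * (1.7932 - 1) = 22.5493 kJ

22.5493 kJ


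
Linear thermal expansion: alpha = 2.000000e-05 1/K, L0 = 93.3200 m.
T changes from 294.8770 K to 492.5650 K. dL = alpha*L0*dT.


dT = 197.6880 K
dL = 2.000000e-05 * 93.3200 * 197.6880 = 0.368965 m
L_final = 93.688965 m

dL = 0.368965 m


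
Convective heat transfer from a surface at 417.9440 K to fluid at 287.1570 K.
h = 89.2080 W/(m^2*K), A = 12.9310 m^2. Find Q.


dT = 130.7870 K
Q = 89.2080 * 12.9310 * 130.7870 = 150869.1670 W

150869.1670 W


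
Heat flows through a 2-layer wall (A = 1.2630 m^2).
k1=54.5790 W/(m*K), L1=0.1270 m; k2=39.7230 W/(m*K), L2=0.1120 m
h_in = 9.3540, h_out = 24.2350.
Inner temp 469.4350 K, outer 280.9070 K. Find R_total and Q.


R_conv_in = 1/(9.3540*1.2630) = 0.0846
R_1 = 0.1270/(54.5790*1.2630) = 0.0018
R_2 = 0.1120/(39.7230*1.2630) = 0.0022
R_conv_out = 1/(24.2350*1.2630) = 0.0327
R_total = 0.1214 K/W
Q = 188.5280 / 0.1214 = 1553.0806 W

R_total = 0.1214 K/W, Q = 1553.0806 W


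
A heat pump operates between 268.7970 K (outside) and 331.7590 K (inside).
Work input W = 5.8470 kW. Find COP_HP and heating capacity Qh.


COP = 331.7590 / 62.9620 = 5.2692
Qh = 5.2692 * 5.8470 = 30.8090 kW

COP = 5.2692, Qh = 30.8090 kW
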